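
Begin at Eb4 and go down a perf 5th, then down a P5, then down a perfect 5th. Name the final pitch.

Gb2

A perfect fifth down from Eb4 is Ab3.
Down a perfect fifth from Ab3: Db3 (7 semitones down).
A perfect fifth down from Db3 is Gb2.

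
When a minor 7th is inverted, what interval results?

major second

Interval numbers invert to sum to nine: 7 + 2 = 9, so a seventh inverts to a second.
Quality inverts too: minor becomes major. That makes the inversion a major second.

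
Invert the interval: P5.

The rule of nine gives the new number: 9 − 5 = 4, so a fifth becomes a fourth.
And perfect stays perfect under inversion, so we get a perfect fourth.

P4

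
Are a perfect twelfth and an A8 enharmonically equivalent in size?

19 semitones (perfect twelfth) vs 13 semitones (augmented octave): not equal.

No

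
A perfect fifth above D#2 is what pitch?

Five letter names up from D: A.
Moving 7 semitones up from D#2 (the size of a perfect fifth) reaches A#2.

A#2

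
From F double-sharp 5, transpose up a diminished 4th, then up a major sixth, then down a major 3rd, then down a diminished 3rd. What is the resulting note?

Up a diminished fourth from F##5: B5 (4 semitones up).
A major sixth up from B5 is G#6.
Down a major third from G#6: E6 (4 semitones down).
Down a diminished third from E6: C##6 (2 semitones down).

C double-sharp 6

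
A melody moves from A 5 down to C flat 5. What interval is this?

Descending from A5 to Cb5 is the same interval as ascending Cb5 to A5.
C to A spans six letter names (C-D-E-F-G-A): a sixth.
Cb5 to A5 spans 10 semitones — one semitone wider than the major sixth (9) — giving an augmented sixth.

augmented sixth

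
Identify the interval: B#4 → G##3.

minor 10th

Descending from B#4 to G##3 is the same interval as ascending G##3 to B#4.
G to B spans three letter names (G-A-B), plus an octave, so the interval is some kind of tenth.
A major tenth would be 16 semitones, but G##3 to B#4 is 15 — one semitone narrower, making it a minor tenth.
(Equivalently, a compound minor third: a minor third plus an octave.)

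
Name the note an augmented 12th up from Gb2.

Five letters up from G (plus an octave) reaches D.
Moving 20 semitones up from Gb2 (the size of an augmented twelfth) reaches D4.

D4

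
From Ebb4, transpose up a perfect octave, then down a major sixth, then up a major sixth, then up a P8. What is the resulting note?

A perfect octave up from Ebb4 is Ebb5.
Ebb5 down a major sixth → Gbb4 (9 semitones).
A major sixth up from Gbb4 is Ebb5.
Up a perfect octave from Ebb5: Ebb6 (12 semitones up).

Ebb6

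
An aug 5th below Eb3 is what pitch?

Abb2

Counting five letter names down from E lands on A.
Moving 8 semitones down from Eb3 (the size of an augmented fifth) reaches Abb2.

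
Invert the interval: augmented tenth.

First reduce the compound augmented tenth to its simple form, an augmented third.
Inverted interval numbers add to nine, so a third pairs with a sixth (3 + 6 = 9).
The quality also flips — augmented becomes diminished — giving a diminished sixth.

d6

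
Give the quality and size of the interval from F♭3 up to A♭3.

F to A spans three letter names (F-G-A): a third.
The major third spans 4 semitones, and Fb3 to Ab3 is exactly 4 semitones — so this is a major third.

major 3rd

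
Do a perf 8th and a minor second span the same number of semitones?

12 semitones (perfect octave) vs 1 semitone (minor second): not equal.

No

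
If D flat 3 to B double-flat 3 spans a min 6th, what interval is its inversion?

Interval numbers invert to sum to nine: 6 + 3 = 9, so a sixth inverts to a third.
The quality also flips — minor becomes major — giving a major third.

major 3rd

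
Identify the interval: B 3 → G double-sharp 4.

augmented 6th

B to G spans six letter names (B-C-D-E-F-G) — that makes it a sixth of some quality.
B3 to G##4 spans 10 semitones — one semitone wider than the major sixth (9) — giving an augmented sixth.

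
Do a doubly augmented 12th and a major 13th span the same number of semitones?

Yes

A doubly augmented twelfth spans 21 semitones, and a major thirteenth also spans 21 semitones — they're enharmonic.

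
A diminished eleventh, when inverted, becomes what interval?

First reduce the compound diminished eleventh to its simple form, a diminished fourth.
Inverted interval numbers add to nine, so a fourth pairs with a fifth (4 + 5 = 9).
The quality also flips — diminished becomes augmented — giving an augmented fifth.

A5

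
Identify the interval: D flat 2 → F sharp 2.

D to F spans three letter names (D-E-F), so the interval is some kind of third.
The major third is 4 semitones; here we have 5, one semitone wider: augmented.

augmented 3rd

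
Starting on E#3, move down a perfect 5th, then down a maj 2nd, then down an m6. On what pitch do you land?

A perfect fifth down from E#3 is A#2.
A#2 down a major second → G#2 (2 semitones).
Down a minor sixth from G#2: B#1 (8 semitones down).

B#1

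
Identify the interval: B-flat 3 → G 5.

B to G spans six letter names (B-C-D-E-F-G), plus an octave — that makes it a thirteenth of some quality.
The major thirteenth spans 21 semitones, and Bb3 to G5 is exactly 21 semitones — so this is a major thirteenth.
(Equivalently, a compound major sixth: a major sixth plus an octave.)

major thirteenth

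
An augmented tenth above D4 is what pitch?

F##5

The tenth's letter: D up three letter names plus an octave → F.
Moving 17 semitones up from D4 (the size of an augmented tenth) reaches F##5.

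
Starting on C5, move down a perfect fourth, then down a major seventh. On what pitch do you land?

C5 down a perfect fourth → G4 (5 semitones).
G4 down a major seventh → Ab3 (11 semitones).

Ab3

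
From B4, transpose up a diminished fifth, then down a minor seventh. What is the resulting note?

G4

A diminished fifth up from B4 is F5.
A minor seventh down from F5 is G4.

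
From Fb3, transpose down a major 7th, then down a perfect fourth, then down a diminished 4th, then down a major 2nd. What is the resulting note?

Gb1

Fb3 down a major seventh → Gbb2 (11 semitones).
A perfect fourth down from Gbb2 is Dbb2.
Dbb2 down a diminished fourth → Ab1 (4 semitones).
Ab1 down a major second → Gb1 (2 semitones).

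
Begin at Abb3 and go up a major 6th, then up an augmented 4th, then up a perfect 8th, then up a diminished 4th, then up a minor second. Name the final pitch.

Abb3 up a major sixth → Fb4 (9 semitones).
An augmented fourth up from Fb4 is Bb4.
A perfect octave up from Bb4 is Bb5.
A diminished fourth up from Bb5 is Ebb6.
Up a minor second from Ebb6: Fbb6 (1 semitone up).

Fbb6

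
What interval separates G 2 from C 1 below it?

P12

Descending from G2 to C1 is the same interval as ascending C1 to G2.
C to G spans five letter names (C-D-E-F-G), plus an octave — that makes it a twelfth of some quality.
C1 to G2 is 19 semitones, matching the perfect twelfth exactly, so the quality is perfect.
(Equivalently, a compound perfect fifth: a perfect fifth plus an octave.)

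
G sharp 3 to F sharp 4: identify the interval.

m7

G to F spans seven letter names (G-A-B-C-D-E-F): a seventh.
A major seventh would be 11 semitones, but G#3 to F#4 is 10 — one semitone narrower, making it a minor seventh.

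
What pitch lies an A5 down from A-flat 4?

D-double-flat 4

Counting five letter names down from A lands on D.
An augmented fifth spans 8 semitones, so from Ab4 the target pitch is Dbb4.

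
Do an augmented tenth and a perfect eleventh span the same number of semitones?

An augmented tenth = 17 semitones = a perfect eleventh; enharmonically equal.

Yes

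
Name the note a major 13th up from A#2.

Six letters up from A (plus an octave) reaches F.
Moving 21 semitones up from A#2 (the size of a major thirteenth) reaches F##4.

F##4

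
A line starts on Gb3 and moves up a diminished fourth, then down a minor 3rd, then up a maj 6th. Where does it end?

Fb4

A diminished fourth up from Gb3 is Cbb4.
A minor third down from Cbb4 is Abb3.
A major sixth up from Abb3 is Fb4.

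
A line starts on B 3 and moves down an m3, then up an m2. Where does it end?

A 3

A minor third down from B3 is G#3.
Up a minor second from G#3: A3 (1 semitone up).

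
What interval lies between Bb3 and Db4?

m3

B to D spans three letter names (B-C-D): a third.
Bb3 to Db4 is 3 semitones, a half step short of the major third (4), so this is minor.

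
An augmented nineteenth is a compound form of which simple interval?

Subtracting seven from the interval number removes an octave: 19 − 14 = 5.
Quality carries through unchanged, so the simple form is an augmented fifth.

augmented 5th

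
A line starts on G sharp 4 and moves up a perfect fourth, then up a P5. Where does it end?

A perfect fourth up from G#4 is C#5.
C#5 up a perfect fifth → G#5 (7 semitones).

G sharp 5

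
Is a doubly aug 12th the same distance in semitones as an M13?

Yes

Both span 21 semitones: a doubly augmented twelfth and a major thirteenth are the same chromatic distance.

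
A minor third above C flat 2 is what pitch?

Three letter names up from C: E.
Moving 3 semitones up from Cb2 (the size of a minor third) reaches Ebb2.

E double-flat 2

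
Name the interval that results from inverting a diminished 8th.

augmented unison

Interval numbers invert to sum to nine: 8 + 1 = 9, so an octave inverts to a unison.
And diminished becomes augmented under inversion, so we get an augmented unison.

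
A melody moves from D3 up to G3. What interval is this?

perfect fourth

D to G spans four letter names (D-E-F-G): a fourth.
The perfect fourth spans 5 semitones, and D3 to G3 is exactly 5 semitones — so this is a perfect fourth.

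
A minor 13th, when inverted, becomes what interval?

First reduce the compound minor thirteenth to its simple form, a minor sixth.
Interval numbers invert to sum to nine: 6 + 3 = 9, so a sixth inverts to a third.
And minor becomes major under inversion, so we get a major third.

major third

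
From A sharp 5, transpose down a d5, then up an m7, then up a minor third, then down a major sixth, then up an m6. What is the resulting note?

E 6

A diminished fifth down from A#5 is D##5.
Up a minor seventh from D##5: C##6 (10 semitones up).
C##6 up a minor third → E#6 (3 semitones).
Down a major sixth from E#6: G#5 (9 semitones down).
Up a minor sixth from G#5: E6 (8 semitones up).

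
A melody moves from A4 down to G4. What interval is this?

M2

Descending from A4 to G4 is the same interval as ascending G4 to A4.
G to A spans two letter names (G-A), so the interval is some kind of second.
Counting semitones, G4→A4 is 2, which is the major second.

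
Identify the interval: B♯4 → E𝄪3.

d12

Descending from B#4 to E##3 is the same interval as ascending E##3 to B#4.
E to B spans five letter names (E-F-G-A-B), plus an octave: a twelfth.
A perfect twelfth would be 19 semitones; E##3 to B#4 is 18, one semitone narrower, so the interval is diminished.
(Equivalently, a compound diminished fifth: a diminished fifth plus an octave.)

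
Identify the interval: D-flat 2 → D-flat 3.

P8

D to D is the same letter name, plus an octave — that makes it an octave of some quality.
The perfect octave spans 12 semitones, and Db2 to Db3 is exactly 12 semitones — so this is a perfect octave.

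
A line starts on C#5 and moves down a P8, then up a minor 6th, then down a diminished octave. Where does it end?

Down a perfect octave from C#5: C#4 (12 semitones down).
A minor sixth up from C#4 is A4.
A diminished octave down from A4 is A#3.

A#3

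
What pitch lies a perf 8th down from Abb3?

Abb2

For an octave the letter name doesn't change: still A, an octave down.
Moving 12 semitones down from Abb3 (the size of a perfect octave) reaches Abb2.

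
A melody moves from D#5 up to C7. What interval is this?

D to C spans seven letter names (D-E-F-G-A-B-C), plus an octave, so the interval is some kind of fourteenth.
A major fourteenth would be 23 semitones; D#5 to C7 is 21, two semitones narrower, so the interval is diminished.
(Equivalently, a compound diminished seventh: a diminished seventh plus an octave.)

d14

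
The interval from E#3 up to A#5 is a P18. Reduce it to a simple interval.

Each octave removed subtracts seven from the number: 18 − 14 = 4.
That makes a perfect eighteenth a compound perfect fourth — 2 octaves plus a perfect fourth.

perfect fourth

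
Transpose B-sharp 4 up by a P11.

E-sharp 6

Counting four letter names plus an octave up from B lands on E.
A perfect eleventh is 17 semitones; 17 semitones up from B#4 gives E#6.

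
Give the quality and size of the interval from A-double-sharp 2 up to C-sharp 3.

A to C spans three letter names (A-B-C): a third.
A##2 to C#3 spans 2 semitones — two semitones narrower than the major third (4) — giving a diminished third.

diminished 3rd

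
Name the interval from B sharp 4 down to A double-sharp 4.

minor second

Descending from B#4 to A##4 is the same interval as ascending A##4 to B#4.
A to B spans two letter names (A-B): a second.
A##4 to B#4 is 1 semitone, a half step short of the major second (2), so this is minor.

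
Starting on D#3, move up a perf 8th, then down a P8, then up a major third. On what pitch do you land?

Up a perfect octave from D#3: D#4 (12 semitones up).
D#4 down a perfect octave → D#3 (12 semitones).
Up a major third from D#3: F##3 (4 semitones up).

F##3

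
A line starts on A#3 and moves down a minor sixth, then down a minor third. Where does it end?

A##2

A#3 down a minor sixth → C##3 (8 semitones).
C##3 down a minor third → A##2 (3 semitones).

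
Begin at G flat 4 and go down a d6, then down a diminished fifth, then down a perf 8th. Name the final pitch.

E sharp 2

Down a diminished sixth from Gb4: B3 (7 semitones down).
Down a diminished fifth from B3: E#3 (6 semitones down).
A perfect octave down from E#3 is E#2.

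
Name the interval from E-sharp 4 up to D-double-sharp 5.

major 7th

E to D spans seven letter names (E-F-G-A-B-C-D), so the interval is some kind of seventh.
Counting semitones, E#4→D##5 is 11, which is the major seventh.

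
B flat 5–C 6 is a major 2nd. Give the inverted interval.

Interval numbers invert to sum to nine: 2 + 7 = 9, so a second inverts to a seventh.
The quality also flips — major becomes minor — giving a minor seventh.

m7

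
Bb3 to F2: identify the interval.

P11

Descending from Bb3 to F2 is the same interval as ascending F2 to Bb3.
F to B spans four letter names (F-G-A-B), plus an octave — that makes it an eleventh of some quality.
F2 to Bb3 is 17 semitones, matching the perfect eleventh exactly, so the quality is perfect.
(Equivalently, a compound perfect fourth: a perfect fourth plus an octave.)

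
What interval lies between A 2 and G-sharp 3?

A to G spans seven letter names (A-B-C-D-E-F-G), so the interval is some kind of seventh.
The major seventh spans 11 semitones, and A2 to G#3 is exactly 11 semitones — so this is a major seventh.

M7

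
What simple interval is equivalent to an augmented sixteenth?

augmented second

Subtracting seven from the interval number removes an octave: 16 − 14 = 2.
That makes an augmented sixteenth a compound augmented second — 2 octaves plus an augmented second.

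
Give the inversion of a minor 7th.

Inverted interval numbers add to nine, so a seventh pairs with a second (7 + 2 = 9).
Quality inverts too: minor becomes major. That makes the inversion a major second.

major 2nd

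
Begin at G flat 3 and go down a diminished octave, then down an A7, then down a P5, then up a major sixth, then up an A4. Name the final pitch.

E flat 2

A diminished octave down from Gb3 is G2.
An augmented seventh down from G2 is Abb1.
Abb1 down a perfect fifth → Dbb1 (7 semitones).
Dbb1 up a major sixth → Bbb1 (9 semitones).
Bbb1 up an augmented fourth → Eb2 (6 semitones).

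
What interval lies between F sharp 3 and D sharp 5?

major thirteenth

F to D spans six letter names (F-G-A-B-C-D), plus an octave — that makes it a thirteenth of some quality.
Counting semitones, F#3→D#5 is 21, which is the major thirteenth.
(Equivalently, a compound major sixth: a major sixth plus an octave.)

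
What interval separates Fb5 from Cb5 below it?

Descending from Fb5 to Cb5 is the same interval as ascending Cb5 to Fb5.
C to F spans four letter names (C-D-E-F) — that makes it a fourth of some quality.
Cb5 to Fb5 is 5 semitones, matching the perfect fourth exactly, so the quality is perfect.

perfect fourth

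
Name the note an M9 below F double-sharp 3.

E sharp 2

Two letters down from F (plus an octave) reaches E.
A major ninth is 14 semitones; 14 semitones down from F##3 gives E#2.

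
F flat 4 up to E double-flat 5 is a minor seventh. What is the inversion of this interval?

major 2nd

The rule of nine gives the new number: 9 − 7 = 2, so a seventh becomes a second.
Quality inverts too: minor becomes major. That makes the inversion a major second.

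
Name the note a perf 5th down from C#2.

F#1

Counting five letter names down from C lands on F.
A perfect fifth is 7 semitones; 7 semitones down from C#2 gives F#1.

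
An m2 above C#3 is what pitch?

D3

Counting two letter names up from C lands on D.
Moving 1 semitone up from C#3 (the size of a minor second) reaches D3.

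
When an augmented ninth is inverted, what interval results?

diminished 7th

First reduce the compound augmented ninth to its simple form, an augmented second.
Inverted interval numbers add to nine, so a second pairs with a seventh (2 + 7 = 9).
And augmented becomes diminished under inversion, so we get a diminished seventh.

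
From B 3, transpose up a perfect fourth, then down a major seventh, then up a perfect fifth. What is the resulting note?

C 4

B3 up a perfect fourth → E4 (5 semitones).
A major seventh down from E4 is F3.
A perfect fifth up from F3 is C4.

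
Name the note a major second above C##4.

D##4

Counting two letter names up from C lands on D.
A major second spans 2 semitones, so from C##4 the target pitch is D##4.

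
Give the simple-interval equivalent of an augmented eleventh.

Each octave removed subtracts seven from the number: 11 − 7 = 4.
Quality carries through unchanged, so the simple form is an augmented fourth.

augmented fourth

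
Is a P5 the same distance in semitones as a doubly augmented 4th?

Yes

Both span 7 semitones: a perfect fifth and a doubly augmented fourth are the same chromatic distance.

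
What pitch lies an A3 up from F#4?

A##4

The third takes the letter from F up to A.
An augmented third is 5 semitones; 5 semitones up from F#4 gives A##4.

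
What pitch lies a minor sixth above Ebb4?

Cbb5

The sixth takes the letter from E up to C.
Moving 8 semitones up from Ebb4 (the size of a minor sixth) reaches Cbb5.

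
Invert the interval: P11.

perfect 5th

First reduce the compound perfect eleventh to its simple form, a perfect fourth.
Inverted interval numbers add to nine, so a fourth pairs with a fifth (4 + 5 = 9).
The quality also flips — perfect stays perfect — giving a perfect fifth.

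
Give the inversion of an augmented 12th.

d4

First reduce the compound augmented twelfth to its simple form, an augmented fifth.
The rule of nine gives the new number: 9 − 5 = 4, so a fifth becomes a fourth.
The quality also flips — augmented becomes diminished — giving a diminished fourth.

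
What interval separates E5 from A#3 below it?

diminished twelfth

Descending from E5 to A#3 is the same interval as ascending A#3 to E5.
A to E spans five letter names (A-B-C-D-E), plus an octave: a twelfth.
A perfect twelfth would be 19 semitones; A#3 to E5 is 18, one semitone narrower, so the interval is diminished.
(Equivalently, a compound diminished fifth: a diminished fifth plus an octave.)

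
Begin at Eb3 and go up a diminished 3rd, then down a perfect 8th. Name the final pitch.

Gbb2

A diminished third up from Eb3 is Gbb3.
Gbb3 down a perfect octave → Gbb2 (12 semitones).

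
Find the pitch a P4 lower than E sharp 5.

B sharp 4

The fourth takes the letter from E down to B.
A perfect fourth spans 5 semitones, so from E#5 the target pitch is B#4.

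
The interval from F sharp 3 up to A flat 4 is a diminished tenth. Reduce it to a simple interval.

d3

Take out an octave (7 from the number): 10 − 7 = 3.
That makes a diminished tenth a compound diminished third — an octave plus a diminished third.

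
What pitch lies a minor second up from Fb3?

Gbb3

The second takes the letter from F up to G.
Moving 1 semitone up from Fb3 (the size of a minor second) reaches Gbb3.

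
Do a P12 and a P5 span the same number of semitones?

No

19 semitones (perfect twelfth) vs 7 semitones (perfect fifth): not equal.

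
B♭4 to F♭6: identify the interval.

diminished twelfth

B to F spans five letter names (B-C-D-E-F), plus an octave: a twelfth.
A perfect twelfth would be 19 semitones; Bb4 to Fb6 is 18, one semitone narrower, so the interval is diminished.
(Equivalently, a compound diminished fifth: a diminished fifth plus an octave.)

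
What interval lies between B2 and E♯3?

B to E spans four letter names (B-C-D-E): a fourth.
A perfect fourth would be 5 semitones; B2 to E#3 is 6, one semitone wider, so the interval is augmented.

A4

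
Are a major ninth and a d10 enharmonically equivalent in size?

A major ninth = 14 semitones = a diminished tenth; enharmonically equal.

Yes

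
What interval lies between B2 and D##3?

B to D spans three letter names (B-C-D), so the interval is some kind of third.
B2 to D##3 spans 5 semitones — one semitone wider than the major third (4) — giving an augmented third.

augmented third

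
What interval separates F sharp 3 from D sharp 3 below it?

Descending from F#3 to D#3 is the same interval as ascending D#3 to F#3.
D to F spans three letter names (D-E-F) — that makes it a third of some quality.
A major third would be 4 semitones, but D#3 to F#3 is 3 — one semitone narrower, making it a minor third.

minor third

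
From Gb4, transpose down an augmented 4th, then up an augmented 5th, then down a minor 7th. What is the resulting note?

Bb3

Gb4 down an augmented fourth → Dbb4 (6 semitones).
An augmented fifth up from Dbb4 is Ab4.
A minor seventh down from Ab4 is Bb3.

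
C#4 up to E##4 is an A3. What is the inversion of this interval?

diminished 6th

Inverted interval numbers add to nine, so a third pairs with a sixth (3 + 6 = 9).
Quality inverts too: augmented becomes diminished. That makes the inversion a diminished sixth.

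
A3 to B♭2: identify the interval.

Descending from A3 to Bb2 is the same interval as ascending Bb2 to A3.
B to A spans seven letter names (B-C-D-E-F-G-A) — that makes it a seventh of some quality.
Bb2 to A3 is 11 semitones, matching the major seventh exactly, so the quality is major.

major seventh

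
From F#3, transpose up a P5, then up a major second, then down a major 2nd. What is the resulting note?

C#4

Up a perfect fifth from F#3: C#4 (7 semitones up).
Up a major second from C#4: D#4 (2 semitones up).
A major second down from D#4 is C#4.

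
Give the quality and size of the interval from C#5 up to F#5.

C to F spans four letter names (C-D-E-F), so the interval is some kind of fourth.
The perfect fourth spans 5 semitones, and C#5 to F#5 is exactly 5 semitones — so this is a perfect fourth.

perfect fourth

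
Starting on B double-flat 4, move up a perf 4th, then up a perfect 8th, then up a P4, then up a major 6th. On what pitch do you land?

A perfect fourth up from Bbb4 is Ebb5.
A perfect octave up from Ebb5 is Ebb6.
A perfect fourth up from Ebb6 is Abb6.
A major sixth up from Abb6 is Fb7.

F flat 7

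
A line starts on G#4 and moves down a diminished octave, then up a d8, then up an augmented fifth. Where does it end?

D##5

G#4 down a diminished octave → G##3 (11 semitones).
G##3 up a diminished octave → G#4 (11 semitones).
Up an augmented fifth from G#4: D##5 (8 semitones up).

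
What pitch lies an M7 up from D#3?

The seventh takes the letter from D up to C.
A major seventh spans 11 semitones, so from D#3 the target pitch is C##4.

C##4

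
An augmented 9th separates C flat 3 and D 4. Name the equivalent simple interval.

Take out an octave (7 from the number): 9 − 7 = 2.
Quality carries through unchanged, so the simple form is an augmented second.

A2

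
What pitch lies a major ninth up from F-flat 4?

G-flat 5

Counting two letter names plus an octave up from F lands on G.
Moving 14 semitones up from Fb4 (the size of a major ninth) reaches Gb5.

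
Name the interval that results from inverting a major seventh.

The rule of nine gives the new number: 9 − 7 = 2, so a seventh becomes a second.
Quality inverts too: major becomes minor. That makes the inversion a minor second.

minor second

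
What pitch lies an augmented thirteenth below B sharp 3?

The thirteenth's letter: B down six letter names plus an octave → D.
An augmented thirteenth is 22 semitones; 22 semitones down from B#3 gives D2.

D 2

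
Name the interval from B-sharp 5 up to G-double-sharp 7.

major thirteenth

B to G spans six letter names (B-C-D-E-F-G), plus an octave — that makes it a thirteenth of some quality.
The major thirteenth spans 21 semitones, and B#5 to G##7 is exactly 21 semitones — so this is a major thirteenth.
(Equivalently, a compound major sixth: a major sixth plus an octave.)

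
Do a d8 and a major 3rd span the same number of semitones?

11 semitones (diminished octave) vs 4 semitones (major third): not equal.

No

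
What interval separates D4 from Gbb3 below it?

Descending from D4 to Gbb3 is the same interval as ascending Gbb3 to D4.
G to D spans five letter names (G-A-B-C-D) — that makes it a fifth of some quality.
A perfect fifth would be 7 semitones; Gbb3 to D4 is 9, two semitones wider, so the interval is doubly augmented.

doubly augmented fifth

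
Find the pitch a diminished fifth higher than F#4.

The fifth takes the letter from F up to C.
A diminished fifth spans 6 semitones, so from F#4 the target pitch is C5.

C5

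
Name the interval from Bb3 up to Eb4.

perfect 4th

B to E spans four letter names (B-C-D-E), so the interval is some kind of fourth.
Counting semitones, Bb3→Eb4 is 5, which is the perfect fourth.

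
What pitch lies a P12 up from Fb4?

The twelfth's letter: F up five letter names plus an octave → C.
A perfect twelfth is 19 semitones; 19 semitones up from Fb4 gives Cb6.

Cb6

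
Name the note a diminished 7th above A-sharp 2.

G 3

Seven letter names up from A: G.
Moving 9 semitones up from A#2 (the size of a diminished seventh) reaches G3.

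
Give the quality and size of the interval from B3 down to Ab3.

augmented second

Descending from B3 to Ab3 is the same interval as ascending Ab3 to B3.
A to B spans two letter names (A-B) — that makes it a second of some quality.
Ab3 to B3 spans 3 semitones — one semitone wider than the major second (2) — giving an augmented second.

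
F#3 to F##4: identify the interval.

augmented octave

F to F is the same letter name, plus an octave: an octave.
The perfect octave is 12 semitones; here we have 13, one semitone wider: augmented.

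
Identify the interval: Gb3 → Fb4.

minor seventh

G to F spans seven letter names (G-A-B-C-D-E-F): a seventh.
A major seventh would be 11 semitones, but Gb3 to Fb4 is 10 — one semitone narrower, making it a minor seventh.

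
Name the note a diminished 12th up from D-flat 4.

A-double-flat 5

The twelfth's letter: D up five letter names plus an octave → A.
A diminished twelfth is 18 semitones; 18 semitones up from Db4 gives Abb5.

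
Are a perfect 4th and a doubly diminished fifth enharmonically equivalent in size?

Yes

Both span 5 semitones: a perfect fourth and a doubly diminished fifth are the same chromatic distance.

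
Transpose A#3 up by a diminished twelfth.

E5

Five letters up from A (plus an octave) reaches E.
Moving 18 semitones up from A#3 (the size of a diminished twelfth) reaches E5.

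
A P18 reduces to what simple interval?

Each octave removed subtracts seven from the number: 18 − 14 = 4.
Quality carries through unchanged, so the simple form is a perfect fourth.

perfect fourth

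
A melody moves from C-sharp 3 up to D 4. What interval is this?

C to D spans two letter names (C-D), plus an octave, so the interval is some kind of ninth.
C#3 to D4 is 13 semitones, a half step short of the major ninth (14), so this is minor.
(Equivalently, a compound minor second: a minor second plus an octave.)

minor 9th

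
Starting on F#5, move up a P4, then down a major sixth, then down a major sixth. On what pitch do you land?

F4

Up a perfect fourth from F#5: B5 (5 semitones up).
Down a major sixth from B5: D5 (9 semitones down).
A major sixth down from D5 is F4.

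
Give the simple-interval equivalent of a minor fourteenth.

Each octave removed subtracts seven from the number: 14 − 7 = 7.
Quality carries through unchanged, so the simple form is a minor seventh.

m7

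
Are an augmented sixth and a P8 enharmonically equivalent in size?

No

An augmented sixth is 10 semitones but a perfect octave is 12 semitones — different sizes.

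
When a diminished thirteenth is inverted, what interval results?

First reduce the compound diminished thirteenth to its simple form, a diminished sixth.
Interval numbers invert to sum to nine: 6 + 3 = 9, so a sixth inverts to a third.
Quality inverts too: diminished becomes augmented. That makes the inversion an augmented third.

augmented third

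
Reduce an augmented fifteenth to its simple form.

Each octave removed subtracts seven from the number: 15 − 7 = 8.
So an augmented fifteenth is an octave plus an augmented octave. The quality is unchanged.

A8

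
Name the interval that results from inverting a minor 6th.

The rule of nine gives the new number: 9 − 6 = 3, so a sixth becomes a third.
The quality also flips — minor becomes major — giving a major third.

major third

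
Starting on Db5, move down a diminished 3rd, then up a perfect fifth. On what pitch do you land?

Db5 down a diminished third → B4 (2 semitones).
A perfect fifth up from B4 is F#5.

F#5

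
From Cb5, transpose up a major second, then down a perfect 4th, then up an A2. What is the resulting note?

B4

Cb5 up a major second → Db5 (2 semitones).
Down a perfect fourth from Db5: Ab4 (5 semitones down).
An augmented second up from Ab4 is B4.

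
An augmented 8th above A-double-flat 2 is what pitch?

An octave keeps the letter name A, an octave up from A.
An augmented octave spans 13 semitones, so from Abb2 the target pitch is Ab3.

A-flat 3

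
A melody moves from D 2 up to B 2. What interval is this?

D to B spans six letter names (D-E-F-G-A-B), so the interval is some kind of sixth.
Counting semitones, D2→B2 is 9, which is the major sixth.

M6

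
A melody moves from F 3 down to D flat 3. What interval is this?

major third

Descending from F3 to Db3 is the same interval as ascending Db3 to F3.
D to F spans three letter names (D-E-F), so the interval is some kind of third.
Counting semitones, Db3→F3 is 4, which is the major third.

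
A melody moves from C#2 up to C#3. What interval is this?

C to C is the same letter name, plus an octave, so the interval is some kind of octave.
The perfect octave spans 12 semitones, and C#2 to C#3 is exactly 12 semitones — so this is a perfect octave.

perfect 8th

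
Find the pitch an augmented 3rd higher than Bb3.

D#4

The third takes the letter from B up to D.
An augmented third is 5 semitones; 5 semitones up from Bb3 gives D#4.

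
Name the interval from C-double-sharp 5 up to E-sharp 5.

m3

C to E spans three letter names (C-D-E) — that makes it a third of some quality.
At 3 semitones, C##5→E#5 falls one short of a major third: minor.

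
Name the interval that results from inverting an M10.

First reduce the compound major tenth to its simple form, a major third.
Interval numbers invert to sum to nine: 3 + 6 = 9, so a third inverts to a sixth.
Quality inverts too: major becomes minor. That makes the inversion a minor sixth.

m6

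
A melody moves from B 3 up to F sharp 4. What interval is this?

B to F spans five letter names (B-C-D-E-F), so the interval is some kind of fifth.
B3 to F#4 is 7 semitones, matching the perfect fifth exactly, so the quality is perfect.

P5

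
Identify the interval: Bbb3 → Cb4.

major second

B to C spans two letter names (B-C) — that makes it a second of some quality.
The major second spans 2 semitones, and Bbb3 to Cb4 is exactly 2 semitones — so this is a major second.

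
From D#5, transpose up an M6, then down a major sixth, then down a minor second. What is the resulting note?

Up a major sixth from D#5: B#5 (9 semitones up).
A major sixth down from B#5 is D#5.
D#5 down a minor second → C##5 (1 semitone).

C##5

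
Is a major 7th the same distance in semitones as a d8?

Yes

A major seventh = 11 semitones = a diminished octave; enharmonically equal.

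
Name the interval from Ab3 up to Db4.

A to D spans four letter names (A-B-C-D): a fourth.
The perfect fourth spans 5 semitones, and Ab3 to Db4 is exactly 5 semitones — so this is a perfect fourth.

perfect 4th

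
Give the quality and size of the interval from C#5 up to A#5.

C to A spans six letter names (C-D-E-F-G-A): a sixth.
The major sixth spans 9 semitones, and C#5 to A#5 is exactly 9 semitones — so this is a major sixth.

major 6th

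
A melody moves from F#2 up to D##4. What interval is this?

A13

F to D spans six letter names (F-G-A-B-C-D), plus an octave: a thirteenth.
The major thirteenth is 21 semitones; here we have 22, one semitone wider: augmented.
(Equivalently, a compound augmented sixth: an augmented sixth plus an octave.)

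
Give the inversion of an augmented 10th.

d6

First reduce the compound augmented tenth to its simple form, an augmented third.
Interval numbers invert to sum to nine: 3 + 6 = 9, so a third inverts to a sixth.
The quality also flips — augmented becomes diminished — giving a diminished sixth.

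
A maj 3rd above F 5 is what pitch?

The third takes the letter from F up to A.
A major third spans 4 semitones, so from F5 the target pitch is A5.

A 5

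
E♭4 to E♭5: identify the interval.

P8

E to E is the same letter name, plus an octave, so the interval is some kind of octave.
Counting semitones, Eb4→Eb5 is 12, which is the perfect octave.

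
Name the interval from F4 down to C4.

perfect fourth

Descending from F4 to C4 is the same interval as ascending C4 to F4.
C to F spans four letter names (C-D-E-F), so the interval is some kind of fourth.
Counting semitones, C4→F4 is 5, which is the perfect fourth.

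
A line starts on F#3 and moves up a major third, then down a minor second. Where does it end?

G##3

Up a major third from F#3: A#3 (4 semitones up).
A#3 down a minor second → G##3 (1 semitone).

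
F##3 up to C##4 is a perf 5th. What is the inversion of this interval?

Inverted interval numbers add to nine, so a fifth pairs with a fourth (5 + 4 = 9).
And perfect stays perfect under inversion, so we get a perfect fourth.

perfect fourth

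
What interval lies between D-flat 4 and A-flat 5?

D to A spans five letter names (D-E-F-G-A), plus an octave, so the interval is some kind of twelfth.
Counting semitones, Db4→Ab5 is 19, which is the perfect twelfth.
(Equivalently, a compound perfect fifth: a perfect fifth plus an octave.)

perfect 12th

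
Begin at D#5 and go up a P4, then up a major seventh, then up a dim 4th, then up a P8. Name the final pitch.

B7

A perfect fourth up from D#5 is G#5.
Up a major seventh from G#5: F##6 (11 semitones up).
F##6 up a diminished fourth → B6 (4 semitones).
A perfect octave up from B6 is B7.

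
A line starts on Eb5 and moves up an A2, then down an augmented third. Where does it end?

Db5

An augmented second up from Eb5 is F#5.
F#5 down an augmented third → Db5 (5 semitones).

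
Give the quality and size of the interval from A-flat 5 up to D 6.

A to D spans four letter names (A-B-C-D) — that makes it a fourth of some quality.
A perfect fourth would be 5 semitones; Ab5 to D6 is 6, one semitone wider, so the interval is augmented.

augmented fourth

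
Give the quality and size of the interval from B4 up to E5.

perfect fourth

B to E spans four letter names (B-C-D-E): a fourth.
The perfect fourth spans 5 semitones, and B4 to E5 is exactly 5 semitones — so this is a perfect fourth.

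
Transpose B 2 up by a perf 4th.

E 3

The fourth takes the letter from B up to E.
A perfect fourth is 5 semitones; 5 semitones up from B2 gives E3.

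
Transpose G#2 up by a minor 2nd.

The second takes the letter from G up to A.
A minor second is 1 semitone; 1 semitone up from G#2 gives A2.

A2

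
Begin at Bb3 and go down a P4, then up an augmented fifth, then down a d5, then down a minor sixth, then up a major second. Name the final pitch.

B##2

Bb3 down a perfect fourth → F3 (5 semitones).
An augmented fifth up from F3 is C#4.
Down a diminished fifth from C#4: F##3 (6 semitones down).
Down a minor sixth from F##3: A##2 (8 semitones down).
Up a major second from A##2: B##2 (2 semitones up).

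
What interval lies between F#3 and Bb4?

d11

F to B spans four letter names (F-G-A-B), plus an octave, so the interval is some kind of eleventh.
A perfect eleventh would be 17 semitones; F#3 to Bb4 is 16, one semitone narrower, so the interval is diminished.
(Equivalently, a compound diminished fourth: a diminished fourth plus an octave.)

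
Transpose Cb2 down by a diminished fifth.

F1

The fifth takes the letter from C down to F.
A diminished fifth spans 6 semitones, so from Cb2 the target pitch is F1.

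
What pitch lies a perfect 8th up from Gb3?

The letter stays G (same as the start), shifted an octave up.
A perfect octave is 12 semitones; 12 semitones up from Gb3 gives Gb4.

Gb4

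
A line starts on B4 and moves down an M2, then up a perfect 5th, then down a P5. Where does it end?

A major second down from B4 is A4.
A4 up a perfect fifth → E5 (7 semitones).
E5 down a perfect fifth → A4 (7 semitones).

A4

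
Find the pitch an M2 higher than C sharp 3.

Two letter names up from C: D.
A major second spans 2 semitones, so from C#3 the target pitch is D#3.

D sharp 3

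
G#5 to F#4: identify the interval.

Descending from G#5 to F#4 is the same interval as ascending F#4 to G#5.
F to G spans two letter names (F-G), plus an octave — that makes it a ninth of some quality.
The major ninth spans 14 semitones, and F#4 to G#5 is exactly 14 semitones — so this is a major ninth.
(Equivalently, a compound major second: a major second plus an octave.)

major ninth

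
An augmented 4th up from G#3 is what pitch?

Counting four letter names up from G lands on C.
An augmented fourth spans 6 semitones, so from G#3 the target pitch is C##4.

C##4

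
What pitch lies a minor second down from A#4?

Counting two letter names down from A lands on G.
A minor second is 1 semitone; 1 semitone down from A#4 gives G##4.

G##4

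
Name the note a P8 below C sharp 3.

The letter stays C (same as the start), shifted an octave down.
A perfect octave is 12 semitones; 12 semitones down from C#3 gives C#2.

C sharp 2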